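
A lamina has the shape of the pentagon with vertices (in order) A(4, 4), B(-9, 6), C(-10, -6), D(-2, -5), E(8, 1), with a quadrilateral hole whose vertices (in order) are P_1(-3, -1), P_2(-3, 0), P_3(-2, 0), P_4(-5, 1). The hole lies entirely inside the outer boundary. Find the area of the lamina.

Outer boundary:
Apply the surveyor's formula: 2A = Σ (x_i·y_{i+1} − x_{i+1}·y_i), indices taken mod 5.
Σ = (60) + (114) + (38) + (38) + (28) = 278
Area = |Σ|/2 = 139.
Hole:
Apply the surveyor's formula: 2A = Σ (x_i·y_{i+1} − x_{i+1}·y_i), indices taken mod 4.
Σ = (-3) + (0) + (-2) + (8) = 3
Area = |Σ|/2 = 1.5.
Net area = 139 − 1.5 = 137.5.

137.5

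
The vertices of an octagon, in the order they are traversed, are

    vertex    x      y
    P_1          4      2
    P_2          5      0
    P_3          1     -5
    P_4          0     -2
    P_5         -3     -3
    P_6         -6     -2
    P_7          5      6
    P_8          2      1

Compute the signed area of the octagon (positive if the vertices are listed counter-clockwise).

Apply the shoelace (surveyor's) formula: 2A = Σ (x_i·y_{i+1} − x_{i+1}·y_i), indices taken mod 8.
Σ = (-10) + (-25) + (-2) + (-6) + (-12) + (-26) + (-7) + (0) = -88
Signed area = Σ/2 = -44 (negative ⇒ clockwise traversal).

-44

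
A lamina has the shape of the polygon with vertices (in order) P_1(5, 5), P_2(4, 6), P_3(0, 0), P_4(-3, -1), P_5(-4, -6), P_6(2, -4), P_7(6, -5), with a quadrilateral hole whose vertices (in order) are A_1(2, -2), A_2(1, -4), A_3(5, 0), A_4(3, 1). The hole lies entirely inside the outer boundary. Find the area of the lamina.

55

Outer boundary:
Apply Gauss's area formula: 2A = Σ (x_i·y_{i+1} − x_{i+1}·y_i), indices taken mod 7.
Σ = (10) + (0) + (0) + (14) + (28) + (14) + (55) = 121
Area = |Σ|/2 = 60.5.
Hole:
Σ = (-6) + (20) + (5) + (-8) = 11
Area = |Σ|/2 = 5.5.
Net area = 60.5 − 5.5 = 55.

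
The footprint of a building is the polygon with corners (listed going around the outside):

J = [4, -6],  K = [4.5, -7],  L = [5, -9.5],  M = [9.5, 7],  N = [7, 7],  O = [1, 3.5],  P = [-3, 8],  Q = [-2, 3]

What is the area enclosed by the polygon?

88.5

Apply the shoelace formula: 2A = Σ (x_i·y_{i+1} − x_{i+1}·y_i), indices taken mod 8.
Cross-terms: -1, -7.75, 125.25, 17.5, 17.5, 18.5, 7, 0  ⇒  Σ = 177
Area = |Σ|/2 = 88.5.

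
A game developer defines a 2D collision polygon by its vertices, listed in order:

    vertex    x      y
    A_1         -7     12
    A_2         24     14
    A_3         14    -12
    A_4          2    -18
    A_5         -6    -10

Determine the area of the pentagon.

Cross-terms: -386, -484, -228, -128, -142  ⇒  Σ = -1368
Area = |Σ|/2 = 684.

684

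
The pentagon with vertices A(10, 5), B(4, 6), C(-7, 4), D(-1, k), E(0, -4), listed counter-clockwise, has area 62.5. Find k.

Write out the shoelace sum; only the two edges meeting at D involve k:
2·Area = [((-7)·k − (-1)·4) + ((-1)·(-4) − 0·k)] + 138
       = -7·k + 146 = 125
⇒ k = 3.

3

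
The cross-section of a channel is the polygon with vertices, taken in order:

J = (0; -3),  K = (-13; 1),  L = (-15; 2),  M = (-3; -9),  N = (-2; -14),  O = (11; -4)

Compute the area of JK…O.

Apply Gauss's area formula: 2A = Σ (x_i·y_{i+1} − x_{i+1}·y_i), indices taken mod 6.
J→K: (0)(1) − (-13)(-3) = -39
K→L: (-13)(2) − (-15)(1) = -11
L→M: (-15)(-9) − (-3)(2) = 141
M→N: (-3)(-14) − (-2)(-9) = 24
N→O: (-2)(-4) − (11)(-14) = 162
O→J: (11)(-3) − (0)(-4) = -33
Σ = 244
Area = |Σ|/2 = 122.

122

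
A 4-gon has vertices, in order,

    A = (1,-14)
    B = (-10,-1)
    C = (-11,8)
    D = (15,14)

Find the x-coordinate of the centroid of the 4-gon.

50/73

Apply Gauss's area formula. First the cross-terms c_i = x_i·y_{i+1} − x_{i+1}·y_i:
  -141, -91, -274, -224  ⇒  2A = -730, A = -365.
Then Σ (x_i + x_{i+1})·c_i = -1500, so x̄ = -1500 / (6·(-365)) = 50/73.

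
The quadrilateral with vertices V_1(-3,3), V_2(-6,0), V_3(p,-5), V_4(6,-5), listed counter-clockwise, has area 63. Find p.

-9

The doubled signed area Σ (x_i y_{i+1} − x_{i+1} y_i) is linear in p.
With p=0 it equals 81; the coefficient of p is -5 (from the two edges through V_3).
So -5·p + 81 = 2·63 = 126 ⇒ p = -9.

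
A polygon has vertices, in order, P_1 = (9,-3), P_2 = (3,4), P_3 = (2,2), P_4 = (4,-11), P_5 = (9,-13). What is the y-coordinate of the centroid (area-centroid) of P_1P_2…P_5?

Apply the shoelace (surveyor's) formula. First the cross-terms c_i = x_i·y_{i+1} − x_{i+1}·y_i:
  45, -2, -30, 47, 90  ⇒  2A = 150, A = 75.
Then Σ (y_i + y_{i+1})·c_i = -2265, so ȳ = -2265 / (6·75) = -151/30.

-151/30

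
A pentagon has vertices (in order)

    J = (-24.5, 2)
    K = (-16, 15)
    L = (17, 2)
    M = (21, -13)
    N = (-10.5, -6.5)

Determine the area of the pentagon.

Apply the shoelace (surveyor's) formula: 2A = Σ (x_i·y_{i+1} − x_{i+1}·y_i), indices taken mod 5.
Σ = (-335.5) + (-287) + (-263) + (-273) + (-180.25) = -1338.75
Area = |Σ|/2 = 669.375.

669.375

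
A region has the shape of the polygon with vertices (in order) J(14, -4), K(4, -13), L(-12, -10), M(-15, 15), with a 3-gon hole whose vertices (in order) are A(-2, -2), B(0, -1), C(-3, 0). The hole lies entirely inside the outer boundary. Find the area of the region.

Outer boundary:
Apply the surveyor's formula: 2A = Σ (x_i·y_{i+1} − x_{i+1}·y_i), indices taken mod 4.
J→K: (14)(-13) − (4)(-4) = -166
K→L: (4)(-10) − (-12)(-13) = -196
L→M: (-12)(15) − (-15)(-10) = -330
M→J: (-15)(-4) − (14)(15) = -150
Σ = -842
Area = |Σ|/2 = 421.
Hole:
Apply Gauss's area formula: 2A = Σ (x_i·y_{i+1} − x_{i+1}·y_i), indices taken mod 3.
Cross-terms: 2, -3, 6  ⇒  Σ = 5
Area = |Σ|/2 = 2.5.
Net area = 421 − 2.5 = 418.5.

418.5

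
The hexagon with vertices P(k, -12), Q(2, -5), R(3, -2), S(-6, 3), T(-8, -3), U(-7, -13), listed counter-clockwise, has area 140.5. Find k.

5

The doubled signed area Σ (x_i y_{i+1} − x_{i+1} y_i) is linear in k.
With k=0 it equals 241; the coefficient of k is 8 (from the two edges through P).
So 8·k + 241 = 2·140.5 = 281 ⇒ k = 5.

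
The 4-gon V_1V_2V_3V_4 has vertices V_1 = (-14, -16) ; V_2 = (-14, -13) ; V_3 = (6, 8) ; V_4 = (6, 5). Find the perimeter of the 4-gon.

64

|V_1V_2| = √((0)² + (3)²) = √9 = 3
|V_2V_3| = √((20)² + (21)²) = √841 = 29
|V_3V_4| = √((0)² + (-3)²) = √9 = 3
|V_4V_1| = √((-20)² + (-21)²) = √841 = 29
Perimeter = 3 + 29 + 3 + 29 = 64.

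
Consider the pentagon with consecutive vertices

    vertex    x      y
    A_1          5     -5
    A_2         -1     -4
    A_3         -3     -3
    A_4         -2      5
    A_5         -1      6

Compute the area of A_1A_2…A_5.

Apply the surveyor's formula: 2A = Σ (x_i·y_{i+1} − x_{i+1}·y_i), indices taken mod 5.
A_1→A_2: (5)(-4) − (-1)(-5) = -25
A_2→A_3: (-1)(-3) − (-3)(-4) = -9
A_3→A_4: (-3)(5) − (-2)(-3) = -21
A_4→A_5: (-2)(6) − (-1)(5) = -7
A_5→A_1: (-1)(-5) − (5)(6) = -25
Σ = -87
Area = |Σ|/2 = 43.5.

43.5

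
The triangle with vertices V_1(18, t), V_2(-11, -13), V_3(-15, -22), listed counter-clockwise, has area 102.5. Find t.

Write out the shoelace sum; only the two edges meeting at V_1 involve t:
2·Area = [((-15)·t − 18·(-22)) + (18·(-13) − (-11)·t)] + 47
       = -4·t + 209 = 205
⇒ t = 1.

1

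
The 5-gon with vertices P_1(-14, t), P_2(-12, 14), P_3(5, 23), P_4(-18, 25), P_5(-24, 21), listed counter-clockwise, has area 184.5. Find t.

The doubled signed area Σ (x_i y_{i+1} − x_{i+1} y_i) is linear in t.
With t=0 it equals 513; the coefficient of t is -12 (from the two edges through P_1).
So -12·t + 513 = 2·184.5 = 369 ⇒ t = 12.

12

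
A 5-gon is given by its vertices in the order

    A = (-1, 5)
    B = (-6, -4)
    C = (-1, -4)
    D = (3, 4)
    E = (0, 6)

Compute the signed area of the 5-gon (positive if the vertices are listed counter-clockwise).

43

A→B: (-1)(-4) − (-6)(5) = 34
B→C: (-6)(-4) − (-1)(-4) = 20
C→D: (-1)(4) − (3)(-4) = 8
D→E: (3)(6) − (0)(4) = 18
E→A: (0)(5) − (-1)(6) = 6
Σ = 86
Signed area = Σ/2 = 43 (positive ⇒ counter-clockwise traversal).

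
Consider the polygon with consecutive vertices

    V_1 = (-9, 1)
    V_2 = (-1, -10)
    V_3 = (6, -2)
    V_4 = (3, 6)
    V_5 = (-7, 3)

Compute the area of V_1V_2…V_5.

133

Apply Gauss's area formula: 2A = Σ (x_i·y_{i+1} − x_{i+1}·y_i), indices taken mod 5.
Σ = (91) + (62) + (42) + (51) + (20) = 266
Area = |Σ|/2 = 133.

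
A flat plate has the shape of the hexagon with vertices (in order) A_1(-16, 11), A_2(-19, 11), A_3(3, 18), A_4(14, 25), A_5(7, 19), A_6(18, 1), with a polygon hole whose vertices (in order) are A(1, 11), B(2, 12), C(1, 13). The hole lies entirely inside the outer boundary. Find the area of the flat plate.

273.5

Outer boundary:
A_1→A_2: (-16)(11) − (-19)(11) = 33
A_2→A_3: (-19)(18) − (3)(11) = -375
A_3→A_4: (3)(25) − (14)(18) = -177
A_4→A_5: (14)(19) − (7)(25) = 91
A_5→A_6: (7)(1) − (18)(19) = -335
A_6→A_1: (18)(11) − (-16)(1) = 214
Σ = -549
Area = |Σ|/2 = 274.5.
Hole:
Apply Gauss's area formula: 2A = Σ (x_i·y_{i+1} − x_{i+1}·y_i), indices taken mod 3.
Σ = (-10) + (14) + (-2) = 2
Area = |Σ|/2 = 1.
Net area = 274.5 − 1 = 273.5.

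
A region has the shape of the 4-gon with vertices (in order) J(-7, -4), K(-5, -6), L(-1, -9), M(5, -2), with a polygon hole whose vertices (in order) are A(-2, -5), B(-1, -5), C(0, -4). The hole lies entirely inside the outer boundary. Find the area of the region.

Outer boundary:
Apply the shoelace (surveyor's) formula: 2A = Σ (x_i·y_{i+1} − x_{i+1}·y_i), indices taken mod 4.
Σ = (22) + (39) + (47) + (-34) = 74
Area = |Σ|/2 = 37.
Hole:
Cross-terms: 5, 4, -8  ⇒  Σ = 1
Area = |Σ|/2 = 0.5.
Net area = 37 − 0.5 = 36.5.

36.5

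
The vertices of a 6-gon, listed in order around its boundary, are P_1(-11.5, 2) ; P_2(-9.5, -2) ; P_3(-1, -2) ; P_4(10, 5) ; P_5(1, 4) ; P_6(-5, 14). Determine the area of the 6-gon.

Cross-terms: 42, 17, 15, 35, 34, 151  ⇒  Σ = 294
Area = |Σ|/2 = 147.

147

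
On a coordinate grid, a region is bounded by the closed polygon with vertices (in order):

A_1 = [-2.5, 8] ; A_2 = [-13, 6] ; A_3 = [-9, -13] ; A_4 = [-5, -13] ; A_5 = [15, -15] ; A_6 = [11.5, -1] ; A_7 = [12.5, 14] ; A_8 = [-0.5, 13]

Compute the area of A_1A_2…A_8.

581.5

Apply the surveyor's formula: 2A = Σ (x_i·y_{i+1} − x_{i+1}·y_i), indices taken mod 8.
Σ = (89) + (223) + (52) + (270) + (157.5) + (173.5) + (169.5) + (28.5) = 1163
Area = |Σ|/2 = 581.5.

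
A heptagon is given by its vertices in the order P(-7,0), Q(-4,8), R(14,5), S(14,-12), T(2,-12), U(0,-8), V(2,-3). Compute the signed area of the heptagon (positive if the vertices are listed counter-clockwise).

Apply the shoelace formula: 2A = Σ (x_i·y_{i+1} − x_{i+1}·y_i), indices taken mod 7.
Σ = (-56) + (-132) + (-238) + (-144) + (-16) + (16) + (-21) = -591
Signed area = Σ/2 = -295.5 (negative ⇒ clockwise traversal).

-295.5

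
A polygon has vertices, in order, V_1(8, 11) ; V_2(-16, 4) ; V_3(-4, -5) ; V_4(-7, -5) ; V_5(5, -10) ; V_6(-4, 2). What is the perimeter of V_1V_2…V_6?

86

|V_1V_2| = √((-24)² + (-7)²) = √625 = 25
|V_2V_3| = √((12)² + (-9)²) = √225 = 15
|V_3V_4| = √((-3)² + (0)²) = √9 = 3
|V_4V_5| = √((12)² + (-5)²) = √169 = 13
|V_5V_6| = √((-9)² + (12)²) = √225 = 15
|V_6V_1| = √((12)² + (9)²) = √225 = 15
Perimeter = 25 + 15 + 3 + 13 + 15 + 15 = 86.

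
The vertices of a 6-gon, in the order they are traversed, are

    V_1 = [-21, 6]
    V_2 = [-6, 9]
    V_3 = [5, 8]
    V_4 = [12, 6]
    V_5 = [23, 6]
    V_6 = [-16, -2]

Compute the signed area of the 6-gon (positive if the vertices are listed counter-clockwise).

Σ = (-153) + (-93) + (-66) + (-66) + (50) + (-138) = -466
Signed area = Σ/2 = -233 (negative ⇒ clockwise traversal).

-233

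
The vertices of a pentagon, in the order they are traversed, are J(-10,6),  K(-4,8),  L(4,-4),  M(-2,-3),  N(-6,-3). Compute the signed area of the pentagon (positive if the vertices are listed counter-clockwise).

Apply the shoelace (surveyor's) formula: 2A = Σ (x_i·y_{i+1} − x_{i+1}·y_i), indices taken mod 5.
Σ = (-56) + (-16) + (-20) + (-12) + (-66) = -170
Signed area = Σ/2 = -85 (negative ⇒ clockwise traversal).

-85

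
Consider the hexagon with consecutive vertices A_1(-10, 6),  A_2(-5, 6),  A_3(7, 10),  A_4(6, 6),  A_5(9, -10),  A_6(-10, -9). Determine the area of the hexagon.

292.5

Apply the surveyor's formula: 2A = Σ (x_i·y_{i+1} − x_{i+1}·y_i), indices taken mod 6.
A_1→A_2: (-10)(6) − (-5)(6) = -30
A_2→A_3: (-5)(10) − (7)(6) = -92
A_3→A_4: (7)(6) − (6)(10) = -18
A_4→A_5: (6)(-10) − (9)(6) = -114
A_5→A_6: (9)(-9) − (-10)(-10) = -181
A_6→A_1: (-10)(6) − (-10)(-9) = -150
Σ = -585
Area = |Σ|/2 = 292.5.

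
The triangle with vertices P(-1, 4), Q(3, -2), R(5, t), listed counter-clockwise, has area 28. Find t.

Write out the shoelace sum; only the two edges meeting at R involve t:
2·Area = [(3·t − 5·(-2)) + (5·4 − (-1)·t)] + -10
       = 4·t + 20 = 56
⇒ t = 9.

9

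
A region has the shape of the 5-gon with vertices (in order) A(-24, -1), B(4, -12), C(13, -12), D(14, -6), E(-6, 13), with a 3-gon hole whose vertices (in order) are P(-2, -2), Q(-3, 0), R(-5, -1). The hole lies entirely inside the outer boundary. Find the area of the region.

Outer boundary:
Apply the shoelace (surveyor's) formula: 2A = Σ (x_i·y_{i+1} − x_{i+1}·y_i), indices taken mod 5.
Σ = (292) + (108) + (90) + (146) + (318) = 954
Area = |Σ|/2 = 477.
Hole:
Apply Gauss's area formula: 2A = Σ (x_i·y_{i+1} − x_{i+1}·y_i), indices taken mod 3.
Σ = (-6) + (3) + (8) = 5
Area = |Σ|/2 = 2.5.
Net area = 477 − 2.5 = 474.5.

474.5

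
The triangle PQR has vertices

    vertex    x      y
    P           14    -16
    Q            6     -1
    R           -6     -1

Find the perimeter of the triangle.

54

|PQ| = √((-8)² + (15)²) = √289 = 17
|QR| = √((-12)² + (0)²) = √144 = 12
|RP| = √((20)² + (-15)²) = √625 = 25
Perimeter = 17 + 12 + 25 = 54.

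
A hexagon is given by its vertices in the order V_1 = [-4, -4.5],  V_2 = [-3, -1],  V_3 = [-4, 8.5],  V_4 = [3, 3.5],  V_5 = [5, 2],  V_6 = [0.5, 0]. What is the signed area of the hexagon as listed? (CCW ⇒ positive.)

-46.625

Apply Gauss's area formula: 2A = Σ (x_i·y_{i+1} − x_{i+1}·y_i), indices taken mod 6.
Σ = (-9.5) + (-29.5) + (-39.5) + (-11.5) + (-1) + (-2.25) = -93.25
Signed area = Σ/2 = -46.625 (negative ⇒ clockwise traversal).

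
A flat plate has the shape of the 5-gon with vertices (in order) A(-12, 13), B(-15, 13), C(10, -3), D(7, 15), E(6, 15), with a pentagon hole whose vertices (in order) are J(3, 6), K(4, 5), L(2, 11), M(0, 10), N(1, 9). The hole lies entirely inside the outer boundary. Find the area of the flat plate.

Outer boundary:
Σ = (39) + (-85) + (171) + (15) + (258) = 398
Area = |Σ|/2 = 199.
Hole:
Apply the shoelace (surveyor's) formula: 2A = Σ (x_i·y_{i+1} − x_{i+1}·y_i), indices taken mod 5.
Σ = (-9) + (34) + (20) + (-10) + (-21) = 14
Area = |Σ|/2 = 7.
Net area = 199 − 7 = 192.

192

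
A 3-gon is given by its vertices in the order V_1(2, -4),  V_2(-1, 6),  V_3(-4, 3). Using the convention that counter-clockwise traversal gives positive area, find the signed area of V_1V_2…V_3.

Σ = (8) + (21) + (10) = 39
Signed area = Σ/2 = 19.5 (positive ⇒ counter-clockwise traversal).

19.5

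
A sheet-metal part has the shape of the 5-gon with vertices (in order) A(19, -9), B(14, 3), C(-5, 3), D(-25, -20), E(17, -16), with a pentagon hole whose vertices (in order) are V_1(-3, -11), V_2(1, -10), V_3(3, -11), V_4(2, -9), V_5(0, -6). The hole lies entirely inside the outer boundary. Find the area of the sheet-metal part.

Outer boundary:
Apply the shoelace (surveyor's) formula: 2A = Σ (x_i·y_{i+1} − x_{i+1}·y_i), indices taken mod 5.
Cross-terms: 183, 57, 175, 740, 151  ⇒  Σ = 1306
Area = |Σ|/2 = 653.
Hole:
Σ = (41) + (19) + (-5) + (-12) + (-18) = 25
Area = |Σ|/2 = 12.5.
Net area = 653 − 12.5 = 640.5.

640.5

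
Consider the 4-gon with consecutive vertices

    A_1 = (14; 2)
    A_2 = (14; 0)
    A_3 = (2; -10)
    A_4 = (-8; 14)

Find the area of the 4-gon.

216

Apply the surveyor's formula: 2A = Σ (x_i·y_{i+1} − x_{i+1}·y_i), indices taken mod 4.
Cross-terms: -28, -140, -52, -212  ⇒  Σ = -432
Area = |Σ|/2 = 216.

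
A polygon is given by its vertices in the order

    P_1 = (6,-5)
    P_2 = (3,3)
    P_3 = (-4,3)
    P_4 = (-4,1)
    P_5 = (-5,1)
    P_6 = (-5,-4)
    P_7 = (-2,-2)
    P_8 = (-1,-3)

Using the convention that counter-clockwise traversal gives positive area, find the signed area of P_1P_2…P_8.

58.5

Apply the shoelace formula: 2A = Σ (x_i·y_{i+1} − x_{i+1}·y_i), indices taken mod 8.
Σ = (33) + (21) + (8) + (1) + (25) + (2) + (4) + (23) = 117
Signed area = Σ/2 = 58.5 (positive ⇒ counter-clockwise traversal).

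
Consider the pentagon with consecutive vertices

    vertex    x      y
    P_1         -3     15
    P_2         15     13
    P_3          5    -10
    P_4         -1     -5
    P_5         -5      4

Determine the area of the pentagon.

303

Apply the shoelace (surveyor's) formula: 2A = Σ (x_i·y_{i+1} − x_{i+1}·y_i), indices taken mod 5.
Cross-terms: -264, -215, -35, -29, -63  ⇒  Σ = -606
Area = |Σ|/2 = 303.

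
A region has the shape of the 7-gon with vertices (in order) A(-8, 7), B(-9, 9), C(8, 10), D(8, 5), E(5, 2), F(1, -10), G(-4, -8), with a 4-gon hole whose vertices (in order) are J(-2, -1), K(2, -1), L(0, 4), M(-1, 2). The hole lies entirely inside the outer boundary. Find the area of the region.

195.5

Outer boundary:
Apply the shoelace formula: 2A = Σ (x_i·y_{i+1} − x_{i+1}·y_i), indices taken mod 7.
Σ = (-9) + (-162) + (-40) + (-9) + (-52) + (-48) + (-92) = -412
Area = |Σ|/2 = 206.
Hole:
Apply the shoelace (surveyor's) formula: 2A = Σ (x_i·y_{i+1} − x_{i+1}·y_i), indices taken mod 4.
Σ = (4) + (8) + (4) + (5) = 21
Area = |Σ|/2 = 10.5.
Net area = 206 − 10.5 = 195.5.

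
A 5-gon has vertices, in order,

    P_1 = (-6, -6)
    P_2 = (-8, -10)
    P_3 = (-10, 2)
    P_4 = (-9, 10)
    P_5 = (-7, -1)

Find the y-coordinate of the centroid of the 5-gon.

-211/213

Apply the surveyor's formula. First the cross-terms c_i = x_i·y_{i+1} − x_{i+1}·y_i:
  12, -116, -82, 79, 36  ⇒  2A = -71, A = -35.5.
Then Σ (y_i + y_{i+1})·c_i = 211, so ȳ = 211 / (6·(-35.5)) = -211/213.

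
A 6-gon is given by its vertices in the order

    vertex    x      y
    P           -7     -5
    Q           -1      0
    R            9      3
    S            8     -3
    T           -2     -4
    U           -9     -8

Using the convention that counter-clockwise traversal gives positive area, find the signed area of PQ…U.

-64

Cross-terms: -5, -3, -51, -38, -20, -11  ⇒  Σ = -128
Signed area = Σ/2 = -64 (negative ⇒ clockwise traversal).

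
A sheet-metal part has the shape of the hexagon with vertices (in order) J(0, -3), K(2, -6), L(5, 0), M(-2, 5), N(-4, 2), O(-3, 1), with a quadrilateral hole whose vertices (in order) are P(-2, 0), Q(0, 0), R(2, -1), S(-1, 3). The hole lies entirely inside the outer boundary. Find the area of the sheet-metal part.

Outer boundary:
Apply the surveyor's formula: 2A = Σ (x_i·y_{i+1} − x_{i+1}·y_i), indices taken mod 6.
J→K: (0)(-6) − (2)(-3) = 6
K→L: (2)(0) − (5)(-6) = 30
L→M: (5)(5) − (-2)(0) = 25
M→N: (-2)(2) − (-4)(5) = 16
N→O: (-4)(1) − (-3)(2) = 2
O→J: (-3)(-3) − (0)(1) = 9
Σ = 88
Area = |Σ|/2 = 44.
Hole:
Apply Gauss's area formula: 2A = Σ (x_i·y_{i+1} − x_{i+1}·y_i), indices taken mod 4.
Cross-terms: 0, 0, 5, 6  ⇒  Σ = 11
Area = |Σ|/2 = 5.5.
Net area = 44 − 5.5 = 38.5.

38.5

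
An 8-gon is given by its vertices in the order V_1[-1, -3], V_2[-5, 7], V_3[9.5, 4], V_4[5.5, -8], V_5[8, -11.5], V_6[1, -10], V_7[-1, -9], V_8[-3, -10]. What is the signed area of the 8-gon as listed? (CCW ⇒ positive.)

Σ = (-22) + (-86.5) + (-98) + (0.75) + (-68.5) + (-19) + (-17) + (-1) = -311.25
Signed area = Σ/2 = -155.625 (negative ⇒ clockwise traversal).

-155.625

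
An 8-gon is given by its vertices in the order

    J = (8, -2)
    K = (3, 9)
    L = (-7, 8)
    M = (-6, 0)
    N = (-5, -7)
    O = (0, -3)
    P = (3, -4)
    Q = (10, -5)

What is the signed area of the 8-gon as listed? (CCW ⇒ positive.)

Apply Gauss's area formula: 2A = Σ (x_i·y_{i+1} − x_{i+1}·y_i), indices taken mod 8.
J→K: (8)(9) − (3)(-2) = 78
K→L: (3)(8) − (-7)(9) = 87
L→M: (-7)(0) − (-6)(8) = 48
M→N: (-6)(-7) − (-5)(0) = 42
N→O: (-5)(-3) − (0)(-7) = 15
O→P: (0)(-4) − (3)(-3) = 9
P→Q: (3)(-5) − (10)(-4) = 25
Q→J: (10)(-2) − (8)(-5) = 20
Σ = 324
Signed area = Σ/2 = 162 (positive ⇒ counter-clockwise traversal).

162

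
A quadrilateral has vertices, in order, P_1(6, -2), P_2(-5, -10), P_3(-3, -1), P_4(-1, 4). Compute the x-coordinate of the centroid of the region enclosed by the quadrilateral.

-12/65

Apply Gauss's area formula. First the cross-terms c_i = x_i·y_{i+1} − x_{i+1}·y_i:
  -70, -25, -13, -22  ⇒  2A = -130, A = -65.
Then Σ (x_i + x_{i+1})·c_i = 72, so x̄ = 72 / (6·(-65)) = -12/65.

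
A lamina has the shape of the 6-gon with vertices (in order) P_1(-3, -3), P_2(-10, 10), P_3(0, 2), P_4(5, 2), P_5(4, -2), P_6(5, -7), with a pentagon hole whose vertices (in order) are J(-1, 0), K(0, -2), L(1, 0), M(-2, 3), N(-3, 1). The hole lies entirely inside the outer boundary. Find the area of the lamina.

Outer boundary:
Apply the shoelace (surveyor's) formula: 2A = Σ (x_i·y_{i+1} − x_{i+1}·y_i), indices taken mod 6.
Σ = (-60) + (-20) + (-10) + (-18) + (-18) + (-36) = -162
Area = |Σ|/2 = 81.
Hole:
Apply the shoelace (surveyor's) formula: 2A = Σ (x_i·y_{i+1} − x_{i+1}·y_i), indices taken mod 5.
J→K: (-1)(-2) − (0)(0) = 2
K→L: (0)(0) − (1)(-2) = 2
L→M: (1)(3) − (-2)(0) = 3
M→N: (-2)(1) − (-3)(3) = 7
N→J: (-3)(0) − (-1)(1) = 1
Σ = 15
Area = |Σ|/2 = 7.5.
Net area = 81 − 7.5 = 73.5.

73.5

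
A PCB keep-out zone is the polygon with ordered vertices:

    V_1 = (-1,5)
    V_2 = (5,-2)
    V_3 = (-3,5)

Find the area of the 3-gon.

7

Σ = (-23) + (19) + (-10) = -14
Area = |Σ|/2 = 7.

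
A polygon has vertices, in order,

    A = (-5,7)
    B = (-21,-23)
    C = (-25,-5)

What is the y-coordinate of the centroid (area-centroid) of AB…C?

Apply the surveyor's formula. First the cross-terms c_i = x_i·y_{i+1} − x_{i+1}·y_i:
  262, -470, -200  ⇒  2A = -408, A = -204.
Then Σ (y_i + y_{i+1})·c_i = 8568, so ȳ = 8568 / (6·(-204)) = -7.

-7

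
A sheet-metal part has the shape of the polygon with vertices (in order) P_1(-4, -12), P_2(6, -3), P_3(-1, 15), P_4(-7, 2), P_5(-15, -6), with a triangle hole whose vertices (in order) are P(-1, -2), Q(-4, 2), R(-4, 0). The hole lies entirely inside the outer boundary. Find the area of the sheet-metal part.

Outer boundary:
Cross-terms: 84, 87, 103, 72, 156  ⇒  Σ = 502
Area = |Σ|/2 = 251.
Hole:
Σ = (-10) + (8) + (8) = 6
Area = |Σ|/2 = 3.
Net area = 251 − 3 = 248.

248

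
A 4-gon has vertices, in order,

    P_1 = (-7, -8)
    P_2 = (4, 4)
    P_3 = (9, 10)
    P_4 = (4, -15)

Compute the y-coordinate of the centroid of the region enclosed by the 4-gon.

Apply the shoelace formula. First the cross-terms c_i = x_i·y_{i+1} − x_{i+1}·y_i:
  4, 4, -175, -137  ⇒  2A = -304, A = -152.
Then Σ (y_i + y_{i+1})·c_i = 4066, so ȳ = 4066 / (6·(-152)) = -107/24.

-107/24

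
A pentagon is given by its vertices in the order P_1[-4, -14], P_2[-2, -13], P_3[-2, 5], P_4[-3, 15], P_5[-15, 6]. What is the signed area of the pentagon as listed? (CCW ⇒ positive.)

207

Σ = (24) + (-36) + (-15) + (207) + (234) = 414
Signed area = Σ/2 = 207 (positive ⇒ counter-clockwise traversal).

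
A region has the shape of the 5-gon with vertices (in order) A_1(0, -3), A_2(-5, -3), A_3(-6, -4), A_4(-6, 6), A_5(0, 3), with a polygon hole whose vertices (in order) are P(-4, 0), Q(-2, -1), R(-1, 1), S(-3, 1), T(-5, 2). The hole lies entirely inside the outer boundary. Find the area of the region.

40.5

Outer boundary:
Σ = (-15) + (2) + (-60) + (-18) + (0) = -91
Area = |Σ|/2 = 45.5.
Hole:
Σ = (4) + (-3) + (2) + (-1) + (8) = 10
Area = |Σ|/2 = 5.
Net area = 45.5 − 5 = 40.5.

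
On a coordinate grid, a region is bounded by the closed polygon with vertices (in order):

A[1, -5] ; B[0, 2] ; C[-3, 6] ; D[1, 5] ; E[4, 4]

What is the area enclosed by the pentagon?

26.5

Apply Gauss's area formula: 2A = Σ (x_i·y_{i+1} − x_{i+1}·y_i), indices taken mod 5.
Σ = (2) + (6) + (-21) + (-16) + (-24) = -53
Area = |Σ|/2 = 26.5.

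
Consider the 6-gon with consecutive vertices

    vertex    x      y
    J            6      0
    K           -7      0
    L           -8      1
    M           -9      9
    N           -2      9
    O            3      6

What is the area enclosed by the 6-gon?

104

Σ = (0) + (-7) + (-63) + (-63) + (-39) + (-36) = -208
Area = |Σ|/2 = 104.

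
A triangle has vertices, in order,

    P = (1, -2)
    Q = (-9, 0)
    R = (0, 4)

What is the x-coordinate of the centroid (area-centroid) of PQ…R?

Apply the surveyor's formula. First the cross-terms c_i = x_i·y_{i+1} − x_{i+1}·y_i:
  -18, -36, -4  ⇒  2A = -58, A = -29.
Then Σ (x_i + x_{i+1})·c_i = 464, so x̄ = 464 / (6·(-29)) = -8/3.

-8/3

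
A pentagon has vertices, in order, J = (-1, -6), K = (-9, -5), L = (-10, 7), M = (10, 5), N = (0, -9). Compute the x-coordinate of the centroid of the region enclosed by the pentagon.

Apply the shoelace formula. First the cross-terms c_i = x_i·y_{i+1} − x_{i+1}·y_i:
  -49, -113, -120, -90, -9  ⇒  2A = -381, A = -190.5.
Then Σ (x_i + x_{i+1})·c_i = 1746, so x̄ = 1746 / (6·(-190.5)) = -194/127.

-194/127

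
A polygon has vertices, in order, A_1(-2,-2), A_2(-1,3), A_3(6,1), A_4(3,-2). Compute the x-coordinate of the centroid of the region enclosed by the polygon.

18/13

Apply the shoelace (surveyor's) formula. First the cross-terms c_i = x_i·y_{i+1} − x_{i+1}·y_i:
  -8, -19, -15, -10  ⇒  2A = -52, A = -26.
Then Σ (x_i + x_{i+1})·c_i = -216, so x̄ = -216 / (6·(-26)) = 18/13.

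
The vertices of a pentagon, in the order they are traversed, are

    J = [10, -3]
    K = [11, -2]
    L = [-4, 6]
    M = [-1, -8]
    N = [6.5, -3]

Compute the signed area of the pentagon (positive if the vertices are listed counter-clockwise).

87.25

Apply the surveyor's formula: 2A = Σ (x_i·y_{i+1} − x_{i+1}·y_i), indices taken mod 5.
Σ = (13) + (58) + (38) + (55) + (10.5) = 174.5
Signed area = Σ/2 = 87.25 (positive ⇒ counter-clockwise traversal).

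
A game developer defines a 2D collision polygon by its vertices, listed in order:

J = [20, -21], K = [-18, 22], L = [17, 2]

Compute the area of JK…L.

372.5

Cross-terms: 62, -410, -397  ⇒  Σ = -745
Area = |Σ|/2 = 372.5.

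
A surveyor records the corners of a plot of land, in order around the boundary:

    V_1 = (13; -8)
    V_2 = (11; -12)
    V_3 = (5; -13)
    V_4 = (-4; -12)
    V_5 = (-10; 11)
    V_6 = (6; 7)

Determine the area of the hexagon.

Apply the surveyor's formula: 2A = Σ (x_i·y_{i+1} − x_{i+1}·y_i), indices taken mod 6.
V_1→V_2: (13)(-12) − (11)(-8) = -68
V_2→V_3: (11)(-13) − (5)(-12) = -83
V_3→V_4: (5)(-12) − (-4)(-13) = -112
V_4→V_5: (-4)(11) − (-10)(-12) = -164
V_5→V_6: (-10)(7) − (6)(11) = -136
V_6→V_1: (6)(-8) − (13)(7) = -139
Σ = -702
Area = |Σ|/2 = 351.

351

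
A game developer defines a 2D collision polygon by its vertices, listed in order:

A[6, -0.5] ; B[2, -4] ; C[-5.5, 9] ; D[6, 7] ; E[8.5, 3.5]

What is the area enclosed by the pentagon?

Apply the shoelace formula: 2A = Σ (x_i·y_{i+1} − x_{i+1}·y_i), indices taken mod 5.
Cross-terms: -23, -4, -92.5, -38.5, -25.25  ⇒  Σ = -183.25
Area = |Σ|/2 = 91.625.

91.625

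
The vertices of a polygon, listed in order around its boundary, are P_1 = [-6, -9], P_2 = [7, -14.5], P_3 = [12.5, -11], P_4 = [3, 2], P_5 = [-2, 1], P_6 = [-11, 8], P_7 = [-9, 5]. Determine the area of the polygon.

221.125

Apply the shoelace (surveyor's) formula: 2A = Σ (x_i·y_{i+1} − x_{i+1}·y_i), indices taken mod 7.
P_1→P_2: (-6)(-14.5) − (7)(-9) = 150
P_2→P_3: (7)(-11) − (12.5)(-14.5) = 104.25
P_3→P_4: (12.5)(2) − (3)(-11) = 58
P_4→P_5: (3)(1) − (-2)(2) = 7
P_5→P_6: (-2)(8) − (-11)(1) = -5
P_6→P_7: (-11)(5) − (-9)(8) = 17
P_7→P_1: (-9)(-9) − (-6)(5) = 111
Σ = 442.25
Area = |Σ|/2 = 221.125.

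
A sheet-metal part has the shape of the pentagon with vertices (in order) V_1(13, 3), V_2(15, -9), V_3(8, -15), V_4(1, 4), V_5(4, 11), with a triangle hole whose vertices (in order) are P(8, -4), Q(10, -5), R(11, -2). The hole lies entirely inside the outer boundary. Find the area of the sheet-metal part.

Outer boundary:
Apply the surveyor's formula: 2A = Σ (x_i·y_{i+1} − x_{i+1}·y_i), indices taken mod 5.
Σ = (-162) + (-153) + (47) + (-5) + (-131) = -404
Area = |Σ|/2 = 202.
Hole:
Apply the shoelace formula: 2A = Σ (x_i·y_{i+1} − x_{i+1}·y_i), indices taken mod 3.
Σ = (0) + (35) + (-28) = 7
Area = |Σ|/2 = 3.5.
Net area = 202 − 3.5 = 198.5.

198.5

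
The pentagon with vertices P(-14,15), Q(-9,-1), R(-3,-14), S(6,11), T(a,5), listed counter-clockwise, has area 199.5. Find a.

-6

Write out the shoelace sum; only the two edges meeting at T involve a:
2·Area = [(6·5 − a·11) + (a·15 − (-14)·5)] + 323
       = 4·a + 423 = 399
⇒ a = -6.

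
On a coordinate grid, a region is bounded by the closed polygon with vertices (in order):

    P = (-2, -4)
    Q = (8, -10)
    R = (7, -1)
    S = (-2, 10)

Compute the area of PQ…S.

Apply the surveyor's formula: 2A = Σ (x_i·y_{i+1} − x_{i+1}·y_i), indices taken mod 4.
Σ = (52) + (62) + (68) + (28) = 210
Area = |Σ|/2 = 105.

105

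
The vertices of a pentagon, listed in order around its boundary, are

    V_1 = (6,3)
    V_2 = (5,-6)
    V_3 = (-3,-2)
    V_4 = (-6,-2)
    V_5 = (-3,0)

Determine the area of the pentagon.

50

Apply the shoelace (surveyor's) formula: 2A = Σ (x_i·y_{i+1} − x_{i+1}·y_i), indices taken mod 5.
V_1→V_2: (6)(-6) − (5)(3) = -51
V_2→V_3: (5)(-2) − (-3)(-6) = -28
V_3→V_4: (-3)(-2) − (-6)(-2) = -6
V_4→V_5: (-6)(0) − (-3)(-2) = -6
V_5→V_1: (-3)(3) − (6)(0) = -9
Σ = -100
Area = |Σ|/2 = 50.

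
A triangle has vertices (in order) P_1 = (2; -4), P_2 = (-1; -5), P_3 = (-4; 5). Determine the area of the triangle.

16.5

Apply Gauss's area formula: 2A = Σ (x_i·y_{i+1} − x_{i+1}·y_i), indices taken mod 3.
Cross-terms: -14, -25, 6  ⇒  Σ = -33
Area = |Σ|/2 = 16.5.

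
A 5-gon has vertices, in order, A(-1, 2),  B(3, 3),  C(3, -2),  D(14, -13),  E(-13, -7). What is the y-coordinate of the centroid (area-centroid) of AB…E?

Apply the shoelace formula. First the cross-terms c_i = x_i·y_{i+1} − x_{i+1}·y_i:
  -9, -15, -11, -267, -33  ⇒  2A = -335, A = -167.5.
Then Σ (y_i + y_{i+1})·c_i = 5610, so ȳ = 5610 / (6·(-167.5)) = -374/67.

-374/67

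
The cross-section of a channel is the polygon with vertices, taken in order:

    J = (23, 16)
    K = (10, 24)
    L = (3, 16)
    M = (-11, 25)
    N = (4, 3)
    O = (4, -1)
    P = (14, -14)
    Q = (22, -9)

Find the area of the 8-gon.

640.5

Apply the shoelace formula: 2A = Σ (x_i·y_{i+1} − x_{i+1}·y_i), indices taken mod 8.
J→K: (23)(24) − (10)(16) = 392
K→L: (10)(16) − (3)(24) = 88
L→M: (3)(25) − (-11)(16) = 251
M→N: (-11)(3) − (4)(25) = -133
N→O: (4)(-1) − (4)(3) = -16
O→P: (4)(-14) − (14)(-1) = -42
P→Q: (14)(-9) − (22)(-14) = 182
Q→J: (22)(16) − (23)(-9) = 559
Σ = 1281
Area = |Σ|/2 = 640.5.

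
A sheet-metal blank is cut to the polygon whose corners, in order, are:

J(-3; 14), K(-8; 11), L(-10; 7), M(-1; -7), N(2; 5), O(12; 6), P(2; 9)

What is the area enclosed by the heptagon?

161

Apply the shoelace formula: 2A = Σ (x_i·y_{i+1} − x_{i+1}·y_i), indices taken mod 7.
Σ = (79) + (54) + (77) + (9) + (-48) + (96) + (55) = 322
Area = |Σ|/2 = 161.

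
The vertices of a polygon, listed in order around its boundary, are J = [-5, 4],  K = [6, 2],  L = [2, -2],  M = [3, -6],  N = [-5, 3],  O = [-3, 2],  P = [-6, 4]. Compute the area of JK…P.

Σ = (-34) + (-16) + (-6) + (-21) + (-1) + (0) + (-4) = -82
Area = |Σ|/2 = 41.

41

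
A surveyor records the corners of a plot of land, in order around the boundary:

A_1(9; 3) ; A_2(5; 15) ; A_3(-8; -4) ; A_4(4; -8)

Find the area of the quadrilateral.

192

Apply the shoelace formula: 2A = Σ (x_i·y_{i+1} − x_{i+1}·y_i), indices taken mod 4.
Σ = (120) + (100) + (80) + (84) = 384
Area = |Σ|/2 = 192.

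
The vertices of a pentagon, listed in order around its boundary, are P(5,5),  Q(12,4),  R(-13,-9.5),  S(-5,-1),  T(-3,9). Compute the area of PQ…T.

Apply the shoelace formula: 2A = Σ (x_i·y_{i+1} − x_{i+1}·y_i), indices taken mod 5.
P→Q: (5)(4) − (12)(5) = -40
Q→R: (12)(-9.5) − (-13)(4) = -62
R→S: (-13)(-1) − (-5)(-9.5) = -34.5
S→T: (-5)(9) − (-3)(-1) = -48
T→P: (-3)(5) − (5)(9) = -60
Σ = -244.5
Area = |Σ|/2 = 122.25.

122.25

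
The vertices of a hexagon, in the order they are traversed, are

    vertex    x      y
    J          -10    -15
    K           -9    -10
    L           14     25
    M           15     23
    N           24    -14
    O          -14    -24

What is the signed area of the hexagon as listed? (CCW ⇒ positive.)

-868.5

Apply the shoelace formula: 2A = Σ (x_i·y_{i+1} − x_{i+1}·y_i), indices taken mod 6.
Σ = (-35) + (-85) + (-53) + (-762) + (-772) + (-30) = -1737
Signed area = Σ/2 = -868.5 (negative ⇒ clockwise traversal).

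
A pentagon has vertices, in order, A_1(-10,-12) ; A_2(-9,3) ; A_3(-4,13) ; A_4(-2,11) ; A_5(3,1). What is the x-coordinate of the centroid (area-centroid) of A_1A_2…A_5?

-101/23

Apply the shoelace formula. First the cross-terms c_i = x_i·y_{i+1} − x_{i+1}·y_i:
  -138, -105, -18, -35, -26  ⇒  2A = -322, A = -161.
Then Σ (x_i + x_{i+1})·c_i = 4242, so x̄ = 4242 / (6·(-161)) = -101/23.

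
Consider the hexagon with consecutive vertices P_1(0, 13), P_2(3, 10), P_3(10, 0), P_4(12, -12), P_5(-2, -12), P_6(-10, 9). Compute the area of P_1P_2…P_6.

347.5

Apply the shoelace (surveyor's) formula: 2A = Σ (x_i·y_{i+1} − x_{i+1}·y_i), indices taken mod 6.
Cross-terms: -39, -100, -120, -168, -138, -130  ⇒  Σ = -695
Area = |Σ|/2 = 347.5.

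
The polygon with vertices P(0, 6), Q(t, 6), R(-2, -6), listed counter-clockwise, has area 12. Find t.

-2

Write out the shoelace sum; only the two edges meeting at Q involve t:
2·Area = [(0·6 − t·6) + (t·(-6) − (-2)·6)] + -12
       = -12·t + 0 = 24
⇒ t = -2.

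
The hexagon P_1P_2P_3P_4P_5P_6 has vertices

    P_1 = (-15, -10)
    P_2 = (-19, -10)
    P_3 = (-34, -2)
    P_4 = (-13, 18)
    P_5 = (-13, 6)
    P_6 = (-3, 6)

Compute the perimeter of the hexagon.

|P_1P_2| = √((-4)² + (0)²) = √16 = 4
|P_2P_3| = √((-15)² + (8)²) = √289 = 17
|P_3P_4| = √((21)² + (20)²) = √841 = 29
|P_4P_5| = √((0)² + (-12)²) = √144 = 12
|P_5P_6| = √((10)² + (0)²) = √100 = 10
|P_6P_1| = √((-12)² + (-16)²) = √400 = 20
Perimeter = 4 + 17 + 29 + 12 + 10 + 20 = 92.

92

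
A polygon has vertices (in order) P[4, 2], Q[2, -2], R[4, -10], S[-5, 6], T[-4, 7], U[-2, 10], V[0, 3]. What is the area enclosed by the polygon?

P→Q: (4)(-2) − (2)(2) = -12
Q→R: (2)(-10) − (4)(-2) = -12
R→S: (4)(6) − (-5)(-10) = -26
S→T: (-5)(7) − (-4)(6) = -11
T→U: (-4)(10) − (-2)(7) = -26
U→V: (-2)(3) − (0)(10) = -6
V→P: (0)(2) − (4)(3) = -12
Σ = -105
Area = |Σ|/2 = 52.5.

52.5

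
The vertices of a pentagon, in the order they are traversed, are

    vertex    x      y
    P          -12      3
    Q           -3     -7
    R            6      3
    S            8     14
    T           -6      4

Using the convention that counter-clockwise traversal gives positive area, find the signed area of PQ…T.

Apply the shoelace (surveyor's) formula: 2A = Σ (x_i·y_{i+1} − x_{i+1}·y_i), indices taken mod 5.
Σ = (93) + (33) + (60) + (116) + (30) = 332
Signed area = Σ/2 = 166 (positive ⇒ counter-clockwise traversal).

166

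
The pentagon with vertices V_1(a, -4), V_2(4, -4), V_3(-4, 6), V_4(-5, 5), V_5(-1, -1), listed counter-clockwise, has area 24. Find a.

0

Write out the shoelace sum; only the two edges meeting at V_1 involve a:
2·Area = [((-1)·(-4) − a·(-1)) + (a·(-4) − 4·(-4))] + 28
       = -3·a + 48 = 48
⇒ a = 0.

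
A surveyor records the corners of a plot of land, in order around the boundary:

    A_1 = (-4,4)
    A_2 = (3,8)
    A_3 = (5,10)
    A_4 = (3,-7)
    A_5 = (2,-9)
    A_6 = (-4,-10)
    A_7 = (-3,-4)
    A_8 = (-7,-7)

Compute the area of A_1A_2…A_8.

Apply Gauss's area formula: 2A = Σ (x_i·y_{i+1} − x_{i+1}·y_i), indices taken mod 8.
Σ = (-44) + (-10) + (-65) + (-13) + (-56) + (-14) + (-7) + (-56) = -265
Area = |Σ|/2 = 132.5.

132.5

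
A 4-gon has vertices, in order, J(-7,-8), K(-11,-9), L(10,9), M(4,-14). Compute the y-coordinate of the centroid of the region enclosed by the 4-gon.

-49/12

Apply the surveyor's formula. First the cross-terms c_i = x_i·y_{i+1} − x_{i+1}·y_i:
  -25, -9, -176, -130  ⇒  2A = -340, A = -170.
Then Σ (y_i + y_{i+1})·c_i = 4165, so ȳ = 4165 / (6·(-170)) = -49/12.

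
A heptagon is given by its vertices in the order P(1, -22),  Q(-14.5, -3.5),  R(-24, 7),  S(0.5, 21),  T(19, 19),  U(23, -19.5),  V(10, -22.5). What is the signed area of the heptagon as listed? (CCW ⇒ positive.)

-1366.25

Apply the shoelace (surveyor's) formula: 2A = Σ (x_i·y_{i+1} − x_{i+1}·y_i), indices taken mod 7.
Cross-terms: -322.5, -185.5, -507.5, -389.5, -807.5, -322.5, -197.5  ⇒  Σ = -2732.5
Signed area = Σ/2 = -1366.25 (negative ⇒ clockwise traversal).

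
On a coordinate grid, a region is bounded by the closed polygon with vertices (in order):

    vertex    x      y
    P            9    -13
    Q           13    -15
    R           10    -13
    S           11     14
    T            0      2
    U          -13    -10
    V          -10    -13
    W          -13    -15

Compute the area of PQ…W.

350

Apply the surveyor's formula: 2A = Σ (x_i·y_{i+1} − x_{i+1}·y_i), indices taken mod 8.
Σ = (34) + (-19) + (283) + (22) + (26) + (69) + (-19) + (304) = 700
Area = |Σ|/2 = 350.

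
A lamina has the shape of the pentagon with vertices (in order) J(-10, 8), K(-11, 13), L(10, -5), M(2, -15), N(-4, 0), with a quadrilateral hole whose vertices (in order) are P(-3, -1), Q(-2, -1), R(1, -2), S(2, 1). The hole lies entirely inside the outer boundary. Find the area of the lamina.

Outer boundary:
Apply the surveyor's formula: 2A = Σ (x_i·y_{i+1} − x_{i+1}·y_i), indices taken mod 5.
Σ = (-42) + (-75) + (-140) + (-60) + (-32) = -349
Area = |Σ|/2 = 174.5.
Hole:
Σ = (1) + (5) + (5) + (1) = 12
Area = |Σ|/2 = 6.
Net area = 174.5 − 6 = 168.5.

168.5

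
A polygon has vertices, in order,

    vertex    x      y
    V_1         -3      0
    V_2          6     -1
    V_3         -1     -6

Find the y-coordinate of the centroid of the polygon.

-7/3

Apply Gauss's area formula. First the cross-terms c_i = x_i·y_{i+1} − x_{i+1}·y_i:
  3, -37, -18  ⇒  2A = -52, A = -26.
Then Σ (y_i + y_{i+1})·c_i = 364, so ȳ = 364 / (6·(-26)) = -7/3.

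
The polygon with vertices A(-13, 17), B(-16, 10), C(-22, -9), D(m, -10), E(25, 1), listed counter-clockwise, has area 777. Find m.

The doubled signed area Σ (x_i y_{i+1} − x_{i+1} y_i) is linear in m.
With m=0 it equals 1414; the coefficient of m is 10 (from the two edges through D).
So 10·m + 1414 = 2·777 = 1554 ⇒ m = 14.

14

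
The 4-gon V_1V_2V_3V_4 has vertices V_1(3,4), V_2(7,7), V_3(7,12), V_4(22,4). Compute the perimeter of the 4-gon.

46

|V_1V_2| = √((4)² + (3)²) = √25 = 5
|V_2V_3| = √((0)² + (5)²) = √25 = 5
|V_3V_4| = √((15)² + (-8)²) = √289 = 17
|V_4V_1| = √((-19)² + (0)²) = √361 = 19
Perimeter = 5 + 5 + 17 + 19 = 46.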